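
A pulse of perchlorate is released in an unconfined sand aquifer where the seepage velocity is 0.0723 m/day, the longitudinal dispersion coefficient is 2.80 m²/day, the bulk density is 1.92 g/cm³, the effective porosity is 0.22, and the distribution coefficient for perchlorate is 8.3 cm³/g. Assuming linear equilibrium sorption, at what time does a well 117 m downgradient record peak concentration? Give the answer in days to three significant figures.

Retardation factor R = 1 + ρ_b·K_d/n = 1 + 1.92 × 8.3/0.22 = 73.44.
Sorption retards both mechanisms: v_R = v/R = 0.0009845 m/day, D_R = D/R = 0.03813 m²/day.
Peak time from v_R²t² + 2D_R t − x² = 0: t = (√(D_R² + v_R²x²) − D_R)/v_R².
√(D_R² + v_R²x²) = √(0.03813² + 0.0009845² × 117²) = 0.1213; v_R² = 9.692e-07.
t = (0.1213 − 0.03813)/9.692e-07 = 85800 days.

85800 days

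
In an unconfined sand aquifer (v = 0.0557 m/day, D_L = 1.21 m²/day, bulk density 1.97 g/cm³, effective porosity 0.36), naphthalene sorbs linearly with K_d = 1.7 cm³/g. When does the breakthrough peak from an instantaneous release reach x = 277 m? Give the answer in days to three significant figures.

Retardation factor R = 1 + ρ_b·K_d/n = 1 + 1.97 × 1.7/0.36 = 10.30.
Sorption retards both mechanisms: v_R = v/R = 0.005408 m/day, D_R = D/R = 0.1175 m²/day.
Peak time from v_R²t² + 2D_R t − x² = 0: t = (√(D_R² + v_R²x²) − D_R)/v_R².
√(D_R² + v_R²x²) = √(0.1175² + 0.005408² × 277²) = 1.503; v_R² = 2.925e-05.
t = (1.503 − 0.1175)/2.925e-05 = 47400 days.

47400 days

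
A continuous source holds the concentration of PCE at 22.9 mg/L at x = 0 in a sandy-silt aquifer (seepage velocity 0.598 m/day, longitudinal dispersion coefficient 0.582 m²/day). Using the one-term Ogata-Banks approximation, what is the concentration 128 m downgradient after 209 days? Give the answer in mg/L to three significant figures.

For a continuous step input, C/C₀ ≈ ½·erfc((x−vt)/(2√(Dt))).
vt = 0.598 × 209 = 124.982 m and 2√(Dt) = 2√(0.582 × 209) = 22.06 m.
Argument (x−vt)/(2√(Dt)) = (128 − 124.982)/22.06 = 0.1368; ½·erfc(0.1368) = 0.4233.
C = 22.9 × 0.4233 = 9.69 mg/L.

9.69 mg/L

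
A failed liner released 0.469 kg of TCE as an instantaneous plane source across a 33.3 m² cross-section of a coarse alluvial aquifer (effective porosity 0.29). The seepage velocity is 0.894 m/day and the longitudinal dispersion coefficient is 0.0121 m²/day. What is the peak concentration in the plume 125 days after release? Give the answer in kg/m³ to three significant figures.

The peak of an instantaneous 1D plume sits at x = vt; there the Gaussian factor is 1 and C_max = M/(n_e·A·√(4πDt)), where n_e·A is the pore area the mass is dissolved in.
√(4πDt) = √(4π × 0.0121 × 125) = 4.360 m, so C_max = 0.469/(0.29 × 33.3 × 4.360) = 0.0111 kg/m³.

0.0111 kg/m³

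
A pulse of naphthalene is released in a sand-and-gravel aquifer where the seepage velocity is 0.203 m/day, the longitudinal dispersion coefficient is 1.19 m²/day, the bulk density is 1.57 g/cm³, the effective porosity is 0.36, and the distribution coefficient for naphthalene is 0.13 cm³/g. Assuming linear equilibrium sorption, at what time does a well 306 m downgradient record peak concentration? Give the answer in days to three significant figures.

2320 days

Retardation factor R = 1 + ρ_b·K_d/n = 1 + 1.57 × 0.13/0.36 = 1.567.
Sorption retards both mechanisms: v_R = v/R = 0.1295 m/day, D_R = D/R = 0.7594 m²/day.
Peak time from v_R²t² + 2D_R t − x² = 0: t = (√(D_R² + v_R²x²) − D_R)/v_R².
√(D_R² + v_R²x²) = √(0.7594² + 0.1295² × 306²) = 39.63; v_R² = 0.01677.
t = (39.63 − 0.7594)/0.01677 = 2320 days.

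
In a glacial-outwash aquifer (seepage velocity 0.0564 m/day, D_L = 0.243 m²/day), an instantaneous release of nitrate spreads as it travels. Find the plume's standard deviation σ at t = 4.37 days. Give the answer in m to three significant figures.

1.46 m

Dispersive spreading gives a Gaussian with σ² = 2Dt; advection only shifts the center.
σ = √(2 × 0.243 × 4.37) = 1.46 m.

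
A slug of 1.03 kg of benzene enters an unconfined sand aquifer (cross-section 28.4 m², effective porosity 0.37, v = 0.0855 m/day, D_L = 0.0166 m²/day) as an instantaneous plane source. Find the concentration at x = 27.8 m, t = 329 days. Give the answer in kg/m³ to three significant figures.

0.0118 kg/m³

For an instantaneous plane source, C(x,t) = M/(n_e·A·√(4πDt)) · exp(−(x−vt)²/(4Dt)), with n_e·A the pore (flow) area.
Plume center vt = 0.0855 × 329 = 28.1295 m, so the well at 27.8 m is 0.3295 m upgradient of the peak.
√(4πDt) = 8.284 m, giving peak height M/(n_e·A·√(4πDt)) = 1.03/(0.37 × 28.4 × 8.284) = 0.01183 kg/m³.
(x−vt)²/(4Dt) = (-0.3295)²/(4 × 0.0166 × 329) = 0.004970; exp(−0.004970) = 0.9950.
C = 0.01183 × 0.9950 = 0.0118 kg/m³.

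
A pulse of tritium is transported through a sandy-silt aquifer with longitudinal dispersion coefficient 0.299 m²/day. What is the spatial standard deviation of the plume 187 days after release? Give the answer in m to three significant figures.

Dispersive spreading gives a Gaussian with σ² = 2Dt; advection only shifts the center.
σ = √(2 × 0.299 × 187) = 10.6 m.

10.6 m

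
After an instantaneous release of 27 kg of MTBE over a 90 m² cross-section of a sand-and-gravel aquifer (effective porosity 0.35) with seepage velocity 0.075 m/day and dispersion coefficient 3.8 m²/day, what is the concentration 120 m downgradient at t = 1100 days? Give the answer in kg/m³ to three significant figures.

0.00344 kg/m³

For an instantaneous plane source, C(x,t) = M/(n_e·A·√(4πDt)) · exp(−(x−vt)²/(4Dt)), with n_e·A the pore (flow) area.
Plume center vt = 0.075 × 1100 = 82.5 m, so the well at 120 m is 37.5 m downgradient of the peak.
√(4πDt) = 229.2 m, giving peak height M/(n_e·A·√(4πDt)) = 27/(0.35 × 90 × 229.2) = 0.003740 kg/m³.
(x−vt)²/(4Dt) = (37.5)²/(4 × 3.8 × 1100) = 0.08411; exp(−0.08411) = 0.9193.
C = 0.003740 × 0.9193 = 0.00344 kg/m³.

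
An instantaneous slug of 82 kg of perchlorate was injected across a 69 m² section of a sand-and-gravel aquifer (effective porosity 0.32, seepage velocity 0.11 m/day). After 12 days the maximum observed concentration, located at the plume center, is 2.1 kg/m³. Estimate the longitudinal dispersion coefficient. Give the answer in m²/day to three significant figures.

0.0207 m²/day

At the plume center C_max = M/(n_e·A·√(4πDt)), so D = M²/(4πt·(n_e·A·C_max)²).
n_e·A·C_max = 0.32 × 69 × 2.1 = 46.37 kg/m.
D = 82²/(4π × 12 × 46.37²) = 0.0207 m²/day.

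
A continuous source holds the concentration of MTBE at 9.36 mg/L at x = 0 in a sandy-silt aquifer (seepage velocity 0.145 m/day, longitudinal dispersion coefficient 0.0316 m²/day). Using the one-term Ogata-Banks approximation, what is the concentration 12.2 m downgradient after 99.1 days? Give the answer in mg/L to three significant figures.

7.55 mg/L

For a continuous step input, C/C₀ ≈ ½·erfc((x−vt)/(2√(Dt))).
vt = 0.145 × 99.1 = 14.3695 m and 2√(Dt) = 2√(0.0316 × 99.1) = 3.539 m.
Argument (x−vt)/(2√(Dt)) = (12.2 − 14.3695)/3.539 = -0.6130; ½·erfc(-0.6130) = 0.8070.
C = 9.36 × 0.8070 = 7.55 mg/L.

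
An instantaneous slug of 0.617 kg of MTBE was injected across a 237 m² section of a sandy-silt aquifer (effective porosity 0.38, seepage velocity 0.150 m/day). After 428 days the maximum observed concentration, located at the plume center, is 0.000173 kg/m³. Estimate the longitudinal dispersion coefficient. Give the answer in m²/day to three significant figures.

0.292 m²/day

At the plume center C_max = M/(n_e·A·√(4πDt)), so D = M²/(4πt·(n_e·A·C_max)²).
n_e·A·C_max = 0.38 × 237 × 0.000173 = 0.01558 kg/m.
D = 0.617²/(4π × 428 × 0.01558²) = 0.292 m²/day.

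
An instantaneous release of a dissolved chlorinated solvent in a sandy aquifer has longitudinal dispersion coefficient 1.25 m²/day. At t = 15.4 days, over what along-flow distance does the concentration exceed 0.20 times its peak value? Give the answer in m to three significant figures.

The plume is Gaussian with σ = √(2Dt) = √(2 × 1.25 × 15.4) = 6.205 m.
C/C_peak = exp(−Δx²/(2σ²)) = 0.20 ⇒ Δx = σ·√(−2 ln 0.20) = 6.205 × 1.794 = 11.13 m.
Width = 2Δx = 22.3 m.

22.3 m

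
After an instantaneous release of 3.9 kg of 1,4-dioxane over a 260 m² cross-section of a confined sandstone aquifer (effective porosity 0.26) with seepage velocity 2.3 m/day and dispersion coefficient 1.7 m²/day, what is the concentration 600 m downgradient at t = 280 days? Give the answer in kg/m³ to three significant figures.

For an instantaneous plane source, C(x,t) = M/(n_e·A·√(4πDt)) · exp(−(x−vt)²/(4Dt)), with n_e·A the pore (flow) area.
Plume center vt = 2.3 × 280 = 644 m, so the well at 600 m is 44 m upgradient of the peak.
√(4πDt) = 77.34 m, giving peak height M/(n_e·A·√(4πDt)) = 3.9/(0.26 × 260 × 77.34) = 0.0007460 kg/m³.
(x−vt)²/(4Dt) = (-44)²/(4 × 1.7 × 280) = 1.017; exp(−1.017) = 0.3617.
C = 0.0007460 × 0.3617 = 0.000270 kg/m³.

0.000270 kg/m³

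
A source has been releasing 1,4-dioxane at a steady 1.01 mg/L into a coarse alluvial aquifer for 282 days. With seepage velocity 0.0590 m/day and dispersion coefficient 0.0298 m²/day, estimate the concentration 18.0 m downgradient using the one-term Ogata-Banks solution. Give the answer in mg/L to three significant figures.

For a continuous step input, C/C₀ ≈ ½·erfc((x−vt)/(2√(Dt))).
vt = 0.0590 × 282 = 16.638 m and 2√(Dt) = 2√(0.0298 × 282) = 5.798 m.
Argument (x−vt)/(2√(Dt)) = (18.0 − 16.638)/5.798 = 0.2349; ½·erfc(0.2349) = 0.3699.
C = 1.01 × 0.3699 = 0.374 mg/L.

0.374 mg/L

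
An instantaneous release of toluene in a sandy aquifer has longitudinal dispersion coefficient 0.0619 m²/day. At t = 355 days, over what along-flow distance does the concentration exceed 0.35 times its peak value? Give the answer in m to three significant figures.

The plume is Gaussian with σ = √(2Dt) = √(2 × 0.0619 × 355) = 6.629 m.
C/C_peak = exp(−Δx²/(2σ²)) = 0.35 ⇒ Δx = σ·√(−2 ln 0.35) = 6.629 × 1.449 = 9.605 m.
Width = 2Δx = 19.2 m.

19.2 m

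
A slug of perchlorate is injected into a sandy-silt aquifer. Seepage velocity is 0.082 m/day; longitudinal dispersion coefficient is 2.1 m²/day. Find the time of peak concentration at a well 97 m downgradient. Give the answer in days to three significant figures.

911 days

For the 1D instantaneous-source solution, setting ∂C/∂t = 0 at fixed x gives v²t² + 2Dt − x² = 0, so t = (√(D² + v²x²) − D)/v².
√(D² + v²x²) = √(2.1² + 0.082² × 97²) = 8.227; v² = 0.006724.
t = (8.227 − 2.1)/0.006724 = 911 days (vs. the pure-advection estimate x/v = 1180 d).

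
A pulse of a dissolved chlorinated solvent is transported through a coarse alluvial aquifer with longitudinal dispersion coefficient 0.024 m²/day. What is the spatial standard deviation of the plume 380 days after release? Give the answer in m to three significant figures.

Dispersive spreading gives a Gaussian with σ² = 2Dt; advection only shifts the center.
σ = √(2 × 0.024 × 380) = 4.27 m.

4.27 m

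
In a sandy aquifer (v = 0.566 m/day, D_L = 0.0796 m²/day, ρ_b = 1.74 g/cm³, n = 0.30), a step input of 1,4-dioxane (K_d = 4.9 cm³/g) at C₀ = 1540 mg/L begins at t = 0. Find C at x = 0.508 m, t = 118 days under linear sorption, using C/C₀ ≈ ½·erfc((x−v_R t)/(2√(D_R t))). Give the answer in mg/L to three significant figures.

1520 mg/L

Retardation factor R = 1 + ρ_b·K_d/n = 1 + 1.74 × 4.9/0.30 = 29.42.
Sorption retards both mechanisms: v_R = v/R = 0.01924 m/day, D_R = D/R = 0.002706 m²/day.
v_R·t = 0.01924 × 118 = 2.27032 m; 2√(D_R t) = 1.130 m; argument = (0.508 − 2.27032)/1.130 = -1.560.
C = C₀ × ½·erfc(-1.560) = 1540 × 0.9863 = 1520 mg/L.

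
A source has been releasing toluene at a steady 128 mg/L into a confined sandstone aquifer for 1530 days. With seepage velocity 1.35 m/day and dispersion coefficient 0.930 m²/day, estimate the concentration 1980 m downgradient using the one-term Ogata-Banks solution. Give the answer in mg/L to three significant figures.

For a continuous step input, C/C₀ ≈ ½·erfc((x−vt)/(2√(Dt))).
vt = 1.35 × 1530 = 2065.5 m and 2√(Dt) = 2√(0.930 × 1530) = 75.44 m.
Argument (x−vt)/(2√(Dt)) = (1980 − 2065.5)/75.44 = -1.133; ½·erfc(-1.133) = 0.9455.
C = 128 × 0.9455 = 121 mg/L.

121 mg/L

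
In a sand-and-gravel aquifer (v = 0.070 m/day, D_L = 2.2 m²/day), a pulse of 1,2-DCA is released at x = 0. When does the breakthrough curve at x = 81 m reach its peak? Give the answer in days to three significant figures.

For the 1D instantaneous-source solution, setting ∂C/∂t = 0 at fixed x gives v²t² + 2Dt − x² = 0, so t = (√(D² + v²x²) − D)/v².
√(D² + v²x²) = √(2.2² + 0.070² × 81²) = 6.082; v² = 0.0049.
t = (6.082 − 2.2)/0.0049 = 792 days (vs. the pure-advection estimate x/v = 1160 d).

792 days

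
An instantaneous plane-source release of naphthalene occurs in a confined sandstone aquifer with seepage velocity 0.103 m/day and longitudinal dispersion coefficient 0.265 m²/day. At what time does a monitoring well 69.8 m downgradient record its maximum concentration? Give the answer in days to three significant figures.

653 days

For the 1D instantaneous-source solution, setting ∂C/∂t = 0 at fixed x gives v²t² + 2Dt − x² = 0, so t = (√(D² + v²x²) − D)/v².
√(D² + v²x²) = √(0.265² + 0.103² × 69.8²) = 7.194; v² = 0.010609.
t = (7.194 − 0.265)/0.010609 = 653 days (vs. the pure-advection estimate x/v = 678 d).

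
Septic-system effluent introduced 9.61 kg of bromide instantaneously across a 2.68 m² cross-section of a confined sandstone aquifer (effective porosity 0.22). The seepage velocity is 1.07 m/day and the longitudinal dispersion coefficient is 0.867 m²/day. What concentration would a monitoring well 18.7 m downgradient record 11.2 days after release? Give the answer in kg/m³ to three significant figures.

For an instantaneous plane source, C(x,t) = M/(n_e·A·√(4πDt)) · exp(−(x−vt)²/(4Dt)), with n_e·A the pore (flow) area.
Plume center vt = 1.07 × 11.2 = 11.984 m, so the well at 18.7 m is 6.716 m downgradient of the peak.
√(4πDt) = 11.05 m, giving peak height M/(n_e·A·√(4πDt)) = 9.61/(0.22 × 2.68 × 11.05) = 1.475 kg/m³.
(x−vt)²/(4Dt) = (6.716)²/(4 × 0.867 × 11.2) = 1.161; exp(−1.161) = 0.3132.
C = 1.475 × 0.3132 = 0.462 kg/m³.

0.462 kg/m³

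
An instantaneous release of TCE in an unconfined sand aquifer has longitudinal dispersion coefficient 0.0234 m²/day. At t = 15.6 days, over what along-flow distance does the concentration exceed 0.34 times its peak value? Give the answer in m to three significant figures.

2.51 m

The plume is Gaussian with σ = √(2Dt) = √(2 × 0.0234 × 15.6) = 0.8544 m.
C/C_peak = exp(−Δx²/(2σ²)) = 0.34 ⇒ Δx = σ·√(−2 ln 0.34) = 0.8544 × 1.469 = 1.255 m.
Width = 2Δx = 2.51 m.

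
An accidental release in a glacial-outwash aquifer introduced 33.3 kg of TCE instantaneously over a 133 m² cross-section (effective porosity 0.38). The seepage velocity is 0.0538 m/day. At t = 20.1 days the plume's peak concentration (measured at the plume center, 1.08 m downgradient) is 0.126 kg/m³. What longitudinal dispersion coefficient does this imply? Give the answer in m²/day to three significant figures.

0.108 m²/day

At the plume center C_max = M/(n_e·A·√(4πDt)), so D = M²/(4πt·(n_e·A·C_max)²).
n_e·A·C_max = 0.38 × 133 × 0.126 = 6.368 kg/m.
D = 33.3²/(4π × 20.1 × 6.368²) = 0.108 m²/day.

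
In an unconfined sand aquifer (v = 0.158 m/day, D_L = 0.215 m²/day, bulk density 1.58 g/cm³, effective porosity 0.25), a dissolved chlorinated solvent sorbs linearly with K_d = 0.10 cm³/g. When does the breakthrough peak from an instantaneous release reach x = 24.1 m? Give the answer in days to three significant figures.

Retardation factor R = 1 + ρ_b·K_d/n = 1 + 1.58 × 0.10/0.25 = 1.632.
Sorption retards both mechanisms: v_R = v/R = 0.09681 m/day, D_R = D/R = 0.1317 m²/day.
Peak time from v_R²t² + 2D_R t − x² = 0: t = (√(D_R² + v_R²x²) − D_R)/v_R².
√(D_R² + v_R²x²) = √(0.1317² + 0.09681² × 24.1²) = 2.337; v_R² = 0.009372.
t = (2.337 − 0.1317)/0.009372 = 235 days.

235 days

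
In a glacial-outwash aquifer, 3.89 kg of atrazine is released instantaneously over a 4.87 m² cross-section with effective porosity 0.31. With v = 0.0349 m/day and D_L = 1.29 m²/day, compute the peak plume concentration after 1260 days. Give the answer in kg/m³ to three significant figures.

The peak of an instantaneous 1D plume sits at x = vt; there the Gaussian factor is 1 and C_max = M/(n_e·A·√(4πDt)), where n_e·A is the pore area the mass is dissolved in.
√(4πDt) = √(4π × 1.29 × 1260) = 142.9 m, so C_max = 3.89/(0.31 × 4.87 × 142.9) = 0.0180 kg/m³.

0.0180 kg/m³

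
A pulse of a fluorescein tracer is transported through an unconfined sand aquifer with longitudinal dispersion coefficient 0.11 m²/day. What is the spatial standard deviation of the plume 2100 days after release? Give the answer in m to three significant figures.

21.5 m

Dispersive spreading gives a Gaussian with σ² = 2Dt; advection only shifts the center.
σ = √(2 × 0.11 × 2100) = 21.5 m.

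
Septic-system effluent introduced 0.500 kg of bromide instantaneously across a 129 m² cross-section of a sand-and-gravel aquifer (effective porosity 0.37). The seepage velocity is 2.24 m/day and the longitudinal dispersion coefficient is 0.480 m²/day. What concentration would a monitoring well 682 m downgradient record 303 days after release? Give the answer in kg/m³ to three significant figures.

For an instantaneous plane source, C(x,t) = M/(n_e·A·√(4πDt)) · exp(−(x−vt)²/(4Dt)), with n_e·A the pore (flow) area.
Plume center vt = 2.24 × 303 = 678.72 m, so the well at 682 m is 3.28 m downgradient of the peak.
√(4πDt) = 42.75 m, giving peak height M/(n_e·A·√(4πDt)) = 0.500/(0.37 × 129 × 42.75) = 0.0002450 kg/m³.
(x−vt)²/(4Dt) = (3.28)²/(4 × 0.480 × 303) = 0.01849; exp(−0.01849) = 0.9817.
C = 0.0002450 × 0.9817 = 0.000241 kg/m³.

0.000241 kg/m³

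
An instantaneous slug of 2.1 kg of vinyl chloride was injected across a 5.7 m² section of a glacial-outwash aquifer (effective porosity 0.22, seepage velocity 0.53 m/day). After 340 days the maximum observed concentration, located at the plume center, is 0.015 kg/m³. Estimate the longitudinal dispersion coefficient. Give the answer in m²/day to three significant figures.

At the plume center C_max = M/(n_e·A·√(4πDt)), so D = M²/(4πt·(n_e·A·C_max)²).
n_e·A·C_max = 0.22 × 5.7 × 0.015 = 0.01881 kg/m.
D = 2.1²/(4π × 340 × 0.01881²) = 2.92 m²/day.

2.92 m²/day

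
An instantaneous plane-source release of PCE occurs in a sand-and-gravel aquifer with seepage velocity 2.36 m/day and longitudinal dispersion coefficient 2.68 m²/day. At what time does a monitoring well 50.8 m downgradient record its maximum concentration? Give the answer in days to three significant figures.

For the 1D instantaneous-source solution, setting ∂C/∂t = 0 at fixed x gives v²t² + 2Dt − x² = 0, so t = (√(D² + v²x²) − D)/v².
√(D² + v²x²) = √(2.68² + 2.36² × 50.8²) = 119.9; v² = 5.5696.
t = (119.9 − 2.68)/5.5696 = 21.0 days (vs. the pure-advection estimate x/v = 21.5 d).

21.0 days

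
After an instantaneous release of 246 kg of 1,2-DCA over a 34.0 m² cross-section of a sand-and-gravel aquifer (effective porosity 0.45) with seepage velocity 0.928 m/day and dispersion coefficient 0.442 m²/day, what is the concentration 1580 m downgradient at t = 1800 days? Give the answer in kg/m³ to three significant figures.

For an instantaneous plane source, C(x,t) = M/(n_e·A·√(4πDt)) · exp(−(x−vt)²/(4Dt)), with n_e·A the pore (flow) area.
Plume center vt = 0.928 × 1800 = 1670.4 m, so the well at 1580 m is 90.4 m upgradient of the peak.
√(4πDt) = 99.99 m, giving peak height M/(n_e·A·√(4πDt)) = 246/(0.45 × 34.0 × 99.99) = 0.1608 kg/m³.
(x−vt)²/(4Dt) = (-90.4)²/(4 × 0.442 × 1800) = 2.568; exp(−2.568) = 0.07669.
C = 0.1608 × 0.07669 = 0.0123 kg/m³.

0.0123 kg/m³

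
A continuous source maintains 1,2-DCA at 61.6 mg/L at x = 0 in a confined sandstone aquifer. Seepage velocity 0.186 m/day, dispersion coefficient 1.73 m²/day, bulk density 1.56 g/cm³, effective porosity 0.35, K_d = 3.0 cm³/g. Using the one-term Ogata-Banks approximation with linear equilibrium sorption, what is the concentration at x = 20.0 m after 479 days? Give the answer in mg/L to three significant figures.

Retardation factor R = 1 + ρ_b·K_d/n = 1 + 1.56 × 3.0/0.35 = 14.37.
Sorption retards both mechanisms: v_R = v/R = 0.01294 m/day, D_R = D/R = 0.1204 m²/day.
v_R·t = 0.01294 × 479 = 6.19826 m; 2√(D_R t) = 15.19 m; argument = (20.0 − 6.19826)/15.19 = 0.9086.
C = C₀ × ½·erfc(0.9086) = 61.6 × 0.09940 = 6.12 mg/L.

6.12 mg/L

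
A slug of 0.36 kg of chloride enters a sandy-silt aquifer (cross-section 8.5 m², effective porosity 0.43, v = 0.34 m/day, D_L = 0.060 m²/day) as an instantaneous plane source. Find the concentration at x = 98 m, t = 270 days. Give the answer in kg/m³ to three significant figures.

0.00381 kg/m³

For an instantaneous plane source, C(x,t) = M/(n_e·A·√(4πDt)) · exp(−(x−vt)²/(4Dt)), with n_e·A the pore (flow) area.
Plume center vt = 0.34 × 270 = 91.8 m, so the well at 98 m is 6.2 m downgradient of the peak.
√(4πDt) = 14.27 m, giving peak height M/(n_e·A·√(4πDt)) = 0.36/(0.43 × 8.5 × 14.27) = 0.006902 kg/m³.
(x−vt)²/(4Dt) = (6.2)²/(4 × 0.060 × 270) = 0.5932; exp(−0.5932) = 0.5526.
C = 0.006902 × 0.5526 = 0.00381 kg/m³.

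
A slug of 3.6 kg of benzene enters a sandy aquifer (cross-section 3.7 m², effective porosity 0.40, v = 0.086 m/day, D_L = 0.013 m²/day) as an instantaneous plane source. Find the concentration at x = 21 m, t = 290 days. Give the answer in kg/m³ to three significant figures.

0.126 kg/m³

For an instantaneous plane source, C(x,t) = M/(n_e·A·√(4πDt)) · exp(−(x−vt)²/(4Dt)), with n_e·A the pore (flow) area.
Plume center vt = 0.086 × 290 = 24.94 m, so the well at 21 m is 3.94 m upgradient of the peak.
√(4πDt) = 6.883 m, giving peak height M/(n_e·A·√(4πDt)) = 3.6/(0.40 × 3.7 × 6.883) = 0.3534 kg/m³.
(x−vt)²/(4Dt) = (-3.94)²/(4 × 0.013 × 290) = 1.029; exp(−1.029) = 0.3574.
C = 0.3534 × 0.3574 = 0.126 kg/m³.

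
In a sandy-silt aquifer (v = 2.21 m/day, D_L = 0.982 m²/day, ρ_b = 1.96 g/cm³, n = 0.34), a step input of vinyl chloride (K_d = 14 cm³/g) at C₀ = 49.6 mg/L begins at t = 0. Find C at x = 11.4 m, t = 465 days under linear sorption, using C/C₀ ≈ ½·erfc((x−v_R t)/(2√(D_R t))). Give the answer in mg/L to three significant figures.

Retardation factor R = 1 + ρ_b·K_d/n = 1 + 1.96 × 14/0.34 = 81.71.
Sorption retards both mechanisms: v_R = v/R = 0.02705 m/day, D_R = D/R = 0.01202 m²/day.
v_R·t = 0.02705 × 465 = 12.57825 m; 2√(D_R t) = 4.728 m; argument = (11.4 − 12.57825)/4.728 = -0.2492.
C = C₀ × ½·erfc(-0.2492) = 49.6 × 0.6377 = 31.6 mg/L.

31.6 mg/L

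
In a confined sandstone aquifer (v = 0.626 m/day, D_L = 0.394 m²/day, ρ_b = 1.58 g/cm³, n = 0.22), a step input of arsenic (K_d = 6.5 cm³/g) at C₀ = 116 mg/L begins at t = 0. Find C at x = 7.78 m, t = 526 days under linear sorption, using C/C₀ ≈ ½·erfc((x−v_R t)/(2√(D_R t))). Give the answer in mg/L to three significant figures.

44.5 mg/L

Retardation factor R = 1 + ρ_b·K_d/n = 1 + 1.58 × 6.5/0.22 = 47.68.
Sorption retards both mechanisms: v_R = v/R = 0.01313 m/day, D_R = D/R = 0.008263 m²/day.
v_R·t = 0.01313 × 526 = 6.90638 m; 2√(D_R t) = 4.170 m; argument = (7.78 − 6.90638)/4.170 = 0.2095.
C = C₀ × ½·erfc(0.2095) = 116 × 0.3835 = 44.5 mg/L.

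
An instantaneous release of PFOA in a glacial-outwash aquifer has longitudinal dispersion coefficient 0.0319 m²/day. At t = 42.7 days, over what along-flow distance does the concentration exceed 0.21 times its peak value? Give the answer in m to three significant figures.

The plume is Gaussian with σ = √(2Dt) = √(2 × 0.0319 × 42.7) = 1.651 m.
C/C_peak = exp(−Δx²/(2σ²)) = 0.21 ⇒ Δx = σ·√(−2 ln 0.21) = 1.651 × 1.767 = 2.917 m.
Width = 2Δx = 5.83 m.

5.83 m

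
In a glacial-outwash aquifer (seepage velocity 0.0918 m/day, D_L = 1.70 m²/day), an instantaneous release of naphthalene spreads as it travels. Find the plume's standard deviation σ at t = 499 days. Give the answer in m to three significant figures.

41.2 m

Dispersive spreading gives a Gaussian with σ² = 2Dt; advection only shifts the center.
σ = √(2 × 1.70 × 499) = 41.2 m.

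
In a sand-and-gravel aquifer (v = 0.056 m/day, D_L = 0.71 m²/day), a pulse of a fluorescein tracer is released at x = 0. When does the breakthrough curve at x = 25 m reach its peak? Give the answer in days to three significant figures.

For the 1D instantaneous-source solution, setting ∂C/∂t = 0 at fixed x gives v²t² + 2Dt − x² = 0, so t = (√(D² + v²x²) − D)/v².
√(D² + v²x²) = √(0.71² + 0.056² × 25²) = 1.570; v² = 0.003136.
t = (1.570 − 0.71)/0.003136 = 274 days (vs. the pure-advection estimate x/v = 446 d).

274 days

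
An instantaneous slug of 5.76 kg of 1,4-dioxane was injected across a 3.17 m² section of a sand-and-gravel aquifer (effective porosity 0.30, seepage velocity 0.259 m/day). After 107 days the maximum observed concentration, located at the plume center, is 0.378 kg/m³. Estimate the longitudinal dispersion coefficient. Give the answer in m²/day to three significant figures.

At the plume center C_max = M/(n_e·A·√(4πDt)), so D = M²/(4πt·(n_e·A·C_max)²).
n_e·A·C_max = 0.30 × 3.17 × 0.378 = 0.3595 kg/m.
D = 5.76²/(4π × 107 × 0.3595²) = 0.191 m²/day.

0.191 m²/day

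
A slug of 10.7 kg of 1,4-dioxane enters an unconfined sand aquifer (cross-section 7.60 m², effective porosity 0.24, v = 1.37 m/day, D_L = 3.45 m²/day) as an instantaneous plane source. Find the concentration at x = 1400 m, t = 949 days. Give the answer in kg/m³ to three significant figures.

For an instantaneous plane source, C(x,t) = M/(n_e·A·√(4πDt)) · exp(−(x−vt)²/(4Dt)), with n_e·A the pore (flow) area.
Plume center vt = 1.37 × 949 = 1300.13 m, so the well at 1400 m is 99.87 m downgradient of the peak.
√(4πDt) = 202.8 m, giving peak height M/(n_e·A·√(4πDt)) = 10.7/(0.24 × 7.60 × 202.8) = 0.02893 kg/m³.
(x−vt)²/(4Dt) = (99.87)²/(4 × 3.45 × 949) = 0.7616; exp(−0.7616) = 0.4669.
C = 0.02893 × 0.4669 = 0.0135 kg/m³.

0.0135 kg/m³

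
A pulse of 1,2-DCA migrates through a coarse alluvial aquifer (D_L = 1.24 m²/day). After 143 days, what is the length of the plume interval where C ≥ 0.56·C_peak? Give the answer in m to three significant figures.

40.6 m

The plume is Gaussian with σ = √(2Dt) = √(2 × 1.24 × 143) = 18.83 m.
C/C_peak = exp(−Δx²/(2σ²)) = 0.56 ⇒ Δx = σ·√(−2 ln 0.56) = 18.83 × 1.077 = 20.28 m.
Width = 2Δx = 40.6 m.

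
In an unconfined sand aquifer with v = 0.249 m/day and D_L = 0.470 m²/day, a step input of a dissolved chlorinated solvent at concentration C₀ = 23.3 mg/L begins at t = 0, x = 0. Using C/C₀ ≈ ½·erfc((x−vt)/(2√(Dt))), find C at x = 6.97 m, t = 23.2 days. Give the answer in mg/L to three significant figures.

9.30 mg/L

For a continuous step input, C/C₀ ≈ ½·erfc((x−vt)/(2√(Dt))).
vt = 0.249 × 23.2 = 5.7768 m and 2√(Dt) = 2√(0.470 × 23.2) = 6.604 m.
Argument (x−vt)/(2√(Dt)) = (6.97 − 5.7768)/6.604 = 0.1807; ½·erfc(0.1807) = 0.3991.
C = 23.3 × 0.3991 = 9.30 mg/L.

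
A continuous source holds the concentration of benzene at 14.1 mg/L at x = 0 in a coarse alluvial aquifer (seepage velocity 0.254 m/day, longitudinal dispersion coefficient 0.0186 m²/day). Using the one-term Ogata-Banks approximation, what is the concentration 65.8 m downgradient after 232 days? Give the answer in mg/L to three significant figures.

For a continuous step input, C/C₀ ≈ ½·erfc((x−vt)/(2√(Dt))).
vt = 0.254 × 232 = 58.928 m and 2√(Dt) = 2√(0.0186 × 232) = 4.155 m.
Argument (x−vt)/(2√(Dt)) = (65.8 − 58.928)/4.155 = 1.654; ½·erfc(1.654) = 0.009665.
C = 14.1 × 0.009665 = 0.136 mg/L.

0.136 mg/L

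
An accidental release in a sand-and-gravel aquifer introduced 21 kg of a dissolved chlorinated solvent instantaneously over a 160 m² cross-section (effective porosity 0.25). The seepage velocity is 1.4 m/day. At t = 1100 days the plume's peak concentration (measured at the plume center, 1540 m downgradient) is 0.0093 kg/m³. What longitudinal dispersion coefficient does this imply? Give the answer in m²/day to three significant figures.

At the plume center C_max = M/(n_e·A·√(4πDt)), so D = M²/(4πt·(n_e·A·C_max)²).
n_e·A·C_max = 0.25 × 160 × 0.0093 = 0.3720 kg/m.
D = 21²/(4π × 1100 × 0.3720²) = 0.231 m²/day.

0.231 m²/day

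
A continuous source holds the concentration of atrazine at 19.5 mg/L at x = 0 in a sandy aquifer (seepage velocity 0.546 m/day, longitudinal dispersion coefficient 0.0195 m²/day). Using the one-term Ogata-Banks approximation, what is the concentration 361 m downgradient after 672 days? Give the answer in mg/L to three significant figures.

17.1 mg/L

For a continuous step input, C/C₀ ≈ ½·erfc((x−vt)/(2√(Dt))).
vt = 0.546 × 672 = 366.912 m and 2√(Dt) = 2√(0.0195 × 672) = 7.240 m.
Argument (x−vt)/(2√(Dt)) = (361 − 366.912)/7.240 = -0.8166; ½·erfc(-0.8166) = 0.8759.
C = 19.5 × 0.8759 = 17.1 mg/L.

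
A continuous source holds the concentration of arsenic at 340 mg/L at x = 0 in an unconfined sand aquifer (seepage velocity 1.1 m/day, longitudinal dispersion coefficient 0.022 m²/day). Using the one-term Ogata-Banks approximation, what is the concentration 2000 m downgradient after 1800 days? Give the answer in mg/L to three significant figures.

For a continuous step input, C/C₀ ≈ ½·erfc((x−vt)/(2√(Dt))).
vt = 1.1 × 1800 = 1980 m and 2√(Dt) = 2√(0.022 × 1800) = 12.59 m.
Argument (x−vt)/(2√(Dt)) = (2000 − 1980)/12.59 = 1.589; ½·erfc(1.589) = 0.01231.
C = 340 × 0.01231 = 4.19 mg/L.

4.19 mg/L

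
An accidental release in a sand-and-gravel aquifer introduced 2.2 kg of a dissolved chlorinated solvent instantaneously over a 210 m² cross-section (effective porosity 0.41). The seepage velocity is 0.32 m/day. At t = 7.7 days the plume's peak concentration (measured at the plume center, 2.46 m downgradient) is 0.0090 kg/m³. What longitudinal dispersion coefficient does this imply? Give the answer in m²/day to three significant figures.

0.0833 m²/day

At the plume center C_max = M/(n_e·A·√(4πDt)), so D = M²/(4πt·(n_e·A·C_max)²).
n_e·A·C_max = 0.41 × 210 × 0.0090 = 0.7749 kg/m.
D = 2.2²/(4π × 7.7 × 0.7749²) = 0.0833 m²/day.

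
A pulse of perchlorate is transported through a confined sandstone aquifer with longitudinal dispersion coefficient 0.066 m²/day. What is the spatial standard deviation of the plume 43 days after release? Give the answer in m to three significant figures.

Dispersive spreading gives a Gaussian with σ² = 2Dt; advection only shifts the center.
σ = √(2 × 0.066 × 43) = 2.38 m.

2.38 m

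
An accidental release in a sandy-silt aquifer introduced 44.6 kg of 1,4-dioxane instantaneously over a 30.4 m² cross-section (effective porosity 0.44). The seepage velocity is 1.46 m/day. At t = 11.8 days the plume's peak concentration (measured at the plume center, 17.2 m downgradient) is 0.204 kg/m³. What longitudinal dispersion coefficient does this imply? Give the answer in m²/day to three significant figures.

1.80 m²/day

At the plume center C_max = M/(n_e·A·√(4πDt)), so D = M²/(4πt·(n_e·A·C_max)²).
n_e·A·C_max = 0.44 × 30.4 × 0.204 = 2.729 kg/m.
D = 44.6²/(4π × 11.8 × 2.729²) = 1.80 m²/day.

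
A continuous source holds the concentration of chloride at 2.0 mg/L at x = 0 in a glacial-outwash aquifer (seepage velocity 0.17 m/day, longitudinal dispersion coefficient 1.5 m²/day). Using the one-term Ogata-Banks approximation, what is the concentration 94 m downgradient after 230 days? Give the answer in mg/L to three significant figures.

For a continuous step input, C/C₀ ≈ ½·erfc((x−vt)/(2√(Dt))).
vt = 0.17 × 230 = 39.1 m and 2√(Dt) = 2√(1.5 × 230) = 37.15 m.
Argument (x−vt)/(2√(Dt)) = (94 − 39.1)/37.15 = 1.478; ½·erfc(1.478) = 0.01830.
C = 2.0 × 0.01830 = 0.0366 mg/L.

0.0366 mg/L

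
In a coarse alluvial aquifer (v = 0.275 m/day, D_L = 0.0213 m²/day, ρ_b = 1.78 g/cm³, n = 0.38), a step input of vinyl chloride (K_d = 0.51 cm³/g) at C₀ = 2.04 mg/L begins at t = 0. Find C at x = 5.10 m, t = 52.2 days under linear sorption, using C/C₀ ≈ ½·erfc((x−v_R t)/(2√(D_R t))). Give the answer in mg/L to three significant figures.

0.292 mg/L

Retardation factor R = 1 + ρ_b·K_d/n = 1 + 1.78 × 0.51/0.38 = 3.389.
Sorption retards both mechanisms: v_R = v/R = 0.08114 m/day, D_R = D/R = 0.006285 m²/day.
v_R·t = 0.08114 × 52.2 = 4.235508 m; 2√(D_R t) = 1.146 m; argument = (5.10 − 4.235508)/1.146 = 0.7544.
C = C₀ × ½·erfc(0.7544) = 2.04 × 0.1430 = 0.292 mg/L.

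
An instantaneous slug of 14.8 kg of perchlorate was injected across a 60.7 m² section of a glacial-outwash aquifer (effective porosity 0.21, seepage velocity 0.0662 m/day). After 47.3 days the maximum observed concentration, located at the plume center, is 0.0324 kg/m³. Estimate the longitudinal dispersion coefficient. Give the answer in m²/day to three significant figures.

At the plume center C_max = M/(n_e·A·√(4πDt)), so D = M²/(4πt·(n_e·A·C_max)²).
n_e·A·C_max = 0.21 × 60.7 × 0.0324 = 0.4130 kg/m.
D = 14.8²/(4π × 47.3 × 0.4130²) = 2.16 m²/day.

2.16 m²/day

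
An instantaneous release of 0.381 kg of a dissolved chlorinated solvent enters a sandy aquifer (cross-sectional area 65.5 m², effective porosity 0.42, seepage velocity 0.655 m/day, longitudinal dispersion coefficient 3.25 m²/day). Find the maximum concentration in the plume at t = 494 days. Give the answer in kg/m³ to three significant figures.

9.75e-05 kg/m³

The peak of an instantaneous 1D plume sits at x = vt; there the Gaussian factor is 1 and C_max = M/(n_e·A·√(4πDt)), where n_e·A is the pore area the mass is dissolved in.
√(4πDt) = √(4π × 3.25 × 494) = 142.0 m, so C_max = 0.381/(0.42 × 65.5 × 142.0) = 9.75e-05 kg/m³.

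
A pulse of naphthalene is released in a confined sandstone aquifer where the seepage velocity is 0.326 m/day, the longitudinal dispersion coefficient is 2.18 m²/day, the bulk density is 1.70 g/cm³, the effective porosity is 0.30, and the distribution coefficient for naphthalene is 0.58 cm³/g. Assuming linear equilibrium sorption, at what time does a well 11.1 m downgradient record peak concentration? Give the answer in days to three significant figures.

82.5 days

Retardation factor R = 1 + ρ_b·K_d/n = 1 + 1.70 × 0.58/0.30 = 4.287.
Sorption retards both mechanisms: v_R = v/R = 0.07604 m/day, D_R = D/R = 0.5085 m²/day.
Peak time from v_R²t² + 2D_R t − x² = 0: t = (√(D_R² + v_R²x²) − D_R)/v_R².
√(D_R² + v_R²x²) = √(0.5085² + 0.07604² × 11.1²) = 0.9854; v_R² = 0.005782.
t = (0.9854 − 0.5085)/0.005782 = 82.5 days.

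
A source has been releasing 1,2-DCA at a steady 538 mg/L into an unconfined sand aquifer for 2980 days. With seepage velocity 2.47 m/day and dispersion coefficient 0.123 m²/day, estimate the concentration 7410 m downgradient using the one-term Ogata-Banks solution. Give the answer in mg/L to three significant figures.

For a continuous step input, C/C₀ ≈ ½·erfc((x−vt)/(2√(Dt))).
vt = 2.47 × 2980 = 7360.6 m and 2√(Dt) = 2√(0.123 × 2980) = 38.29 m.
Argument (x−vt)/(2√(Dt)) = (7410 − 7360.6)/38.29 = 1.290; ½·erfc(1.290) = 0.03405.
C = 538 × 0.03405 = 18.3 mg/L.

18.3 mg/L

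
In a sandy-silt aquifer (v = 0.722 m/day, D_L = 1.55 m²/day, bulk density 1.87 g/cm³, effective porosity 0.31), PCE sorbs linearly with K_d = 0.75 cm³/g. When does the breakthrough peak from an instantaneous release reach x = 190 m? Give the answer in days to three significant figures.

Retardation factor R = 1 + ρ_b·K_d/n = 1 + 1.87 × 0.75/0.31 = 5.524.
Sorption retards both mechanisms: v_R = v/R = 0.1307 m/day, D_R = D/R = 0.2806 m²/day.
Peak time from v_R²t² + 2D_R t − x² = 0: t = (√(D_R² + v_R²x²) − D_R)/v_R².
√(D_R² + v_R²x²) = √(0.2806² + 0.1307² × 190²) = 24.83; v_R² = 0.01708.
t = (24.83 − 0.2806)/0.01708 = 1440 days.

1440 days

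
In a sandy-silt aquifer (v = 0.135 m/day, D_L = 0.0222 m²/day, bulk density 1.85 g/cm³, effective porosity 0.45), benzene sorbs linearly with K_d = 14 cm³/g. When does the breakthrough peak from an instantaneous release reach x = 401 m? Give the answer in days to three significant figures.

174000 days

Retardation factor R = 1 + ρ_b·K_d/n = 1 + 1.85 × 14/0.45 = 58.56.
Sorption retards both mechanisms: v_R = v/R = 0.002305 m/day, D_R = D/R = 0.0003791 m²/day.
Peak time from v_R²t² + 2D_R t − x² = 0: t = (√(D_R² + v_R²x²) − D_R)/v_R².
√(D_R² + v_R²x²) = √(0.0003791² + 0.002305² × 401²) = 0.9243; v_R² = 5.313e-06.
t = (0.9243 − 0.0003791)/5.313e-06 = 174000 days.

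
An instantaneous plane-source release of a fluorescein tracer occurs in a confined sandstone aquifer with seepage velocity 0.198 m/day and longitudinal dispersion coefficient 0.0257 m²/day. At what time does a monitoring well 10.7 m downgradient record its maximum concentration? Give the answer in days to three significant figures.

For the 1D instantaneous-source solution, setting ∂C/∂t = 0 at fixed x gives v²t² + 2Dt − x² = 0, so t = (√(D² + v²x²) − D)/v².
√(D² + v²x²) = √(0.0257² + 0.198² × 10.7²) = 2.119; v² = 0.039204.
t = (2.119 − 0.0257)/0.039204 = 53.4 days (vs. the pure-advection estimate x/v = 54.0 d).

53.4 days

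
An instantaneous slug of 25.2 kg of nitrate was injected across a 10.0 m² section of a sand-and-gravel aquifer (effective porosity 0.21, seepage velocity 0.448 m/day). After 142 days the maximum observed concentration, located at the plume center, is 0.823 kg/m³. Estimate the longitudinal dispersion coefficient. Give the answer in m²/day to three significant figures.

0.119 m²/day

At the plume center C_max = M/(n_e·A·√(4πDt)), so D = M²/(4πt·(n_e·A·C_max)²).
n_e·A·C_max = 0.21 × 10.0 × 0.823 = 1.728 kg/m.
D = 25.2²/(4π × 142 × 1.728²) = 0.119 m²/day.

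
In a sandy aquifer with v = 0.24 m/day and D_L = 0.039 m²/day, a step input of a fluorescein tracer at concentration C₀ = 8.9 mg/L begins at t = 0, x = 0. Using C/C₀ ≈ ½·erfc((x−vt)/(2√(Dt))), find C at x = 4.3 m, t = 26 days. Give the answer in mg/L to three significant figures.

8.13 mg/L

For a continuous step input, C/C₀ ≈ ½·erfc((x−vt)/(2√(Dt))).
vt = 0.24 × 26 = 6.24 m and 2√(Dt) = 2√(0.039 × 26) = 2.014 m.
Argument (x−vt)/(2√(Dt)) = (4.3 − 6.24)/2.014 = -0.9633; ½·erfc(-0.9633) = 0.9135.
C = 8.9 × 0.9135 = 8.13 mg/L.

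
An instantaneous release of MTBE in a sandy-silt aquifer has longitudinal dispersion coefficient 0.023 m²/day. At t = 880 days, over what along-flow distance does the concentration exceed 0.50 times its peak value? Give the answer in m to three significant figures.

15.0 m

The plume is Gaussian with σ = √(2Dt) = √(2 × 0.023 × 880) = 6.362 m.
C/C_peak = exp(−Δx²/(2σ²)) = 0.50 ⇒ Δx = σ·√(−2 ln 0.50) = 6.362 × 1.177 = 7.488 m.
Width = 2Δx = 15.0 m.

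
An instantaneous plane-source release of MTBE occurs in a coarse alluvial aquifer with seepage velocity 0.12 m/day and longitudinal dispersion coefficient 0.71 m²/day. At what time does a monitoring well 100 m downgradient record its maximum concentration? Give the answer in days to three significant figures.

785 days

For the 1D instantaneous-source solution, setting ∂C/∂t = 0 at fixed x gives v²t² + 2Dt − x² = 0, so t = (√(D² + v²x²) − D)/v².
√(D² + v²x²) = √(0.71² + 0.12² × 100²) = 12.02; v² = 0.0144.
t = (12.02 − 0.71)/0.0144 = 785 days (vs. the pure-advection estimate x/v = 833 d).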